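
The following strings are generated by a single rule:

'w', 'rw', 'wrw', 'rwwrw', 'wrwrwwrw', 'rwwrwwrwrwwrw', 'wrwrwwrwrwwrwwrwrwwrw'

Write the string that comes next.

This is a Fibonacci-style word recurrence s(k) = s(k−2)·s(k−1): e.g. w·rw = wrw.
Continuing: rwwrwwrwrwwrw · wrwrwwrwrwwrwwrwrwwrw gives term 8.

rwwrwwrwrwwrwwrwrwwrwrwwrwwrwrwwrw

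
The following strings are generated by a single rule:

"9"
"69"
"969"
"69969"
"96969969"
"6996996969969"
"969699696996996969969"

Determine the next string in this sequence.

From term 3 onward, concatenate the second-to-last term with the last: 9·69 = 969, 69·969 = 69969, …
Continuing: 6996996969969 · 969699696996996969969 gives term 8.

6996996969969969699696996996969969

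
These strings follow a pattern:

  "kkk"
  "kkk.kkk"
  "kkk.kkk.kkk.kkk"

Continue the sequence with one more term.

s(k+1) = s(k)·.·s(k) — each term doubles the last with '.' between the halves.
So the next term is two copies of kkk.kkk.kkk.kkk with '.' between the halves.

kkk.kkk.kkk.kkk.kkk.kkk.kkk.kkk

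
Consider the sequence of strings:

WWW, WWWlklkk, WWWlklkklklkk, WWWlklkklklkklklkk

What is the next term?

WWWlklkklklkklklkklklkk

Each term is the previous one with lklkk appended.
So the next term is WWWlklkklklkklklkk·lklkk.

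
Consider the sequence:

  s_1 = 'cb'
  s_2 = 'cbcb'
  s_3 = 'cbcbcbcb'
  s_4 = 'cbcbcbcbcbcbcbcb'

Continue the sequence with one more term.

cbcbcbcbcbcbcbcbcbcbcbcbcbcbcbcb

Each string is two copies of the previous one concatenated.
One more doubling of cbcbcbcbcbcbcbcb gives the answer.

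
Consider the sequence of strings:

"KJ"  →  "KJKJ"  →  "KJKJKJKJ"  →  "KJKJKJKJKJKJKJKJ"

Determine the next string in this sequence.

s(k+1) = s(k)·s(k) — each term doubles the last.
One more doubling of KJKJKJKJKJKJKJKJ gives the answer.

KJKJKJKJKJKJKJKJKJKJKJKJKJKJKJKJ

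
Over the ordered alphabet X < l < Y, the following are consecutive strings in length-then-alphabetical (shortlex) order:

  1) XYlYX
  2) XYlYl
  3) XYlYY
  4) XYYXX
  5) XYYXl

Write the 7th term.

Continuing the enumeration 2 steps past XYYXl: XYYXl → XYYXY → (answer).

XYYlX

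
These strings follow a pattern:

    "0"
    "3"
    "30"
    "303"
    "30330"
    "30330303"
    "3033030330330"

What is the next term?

From term 3 onward, concatenate the last term with the second-to-last: 3·0 = 30, 30·3 = 303, …
Continuing: 3033030330330 · 30330303 gives term 8.

303303033033030330303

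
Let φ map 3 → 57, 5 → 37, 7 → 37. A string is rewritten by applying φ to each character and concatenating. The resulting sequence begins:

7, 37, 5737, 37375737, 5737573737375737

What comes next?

37375737373757375737573737375737

φ(5737573737375737) expands symbol-by-symbol to 37 37 57 37 37 37 57 37 57 37 57 37 37 37 57 37; joining the 16 pieces gives the next term.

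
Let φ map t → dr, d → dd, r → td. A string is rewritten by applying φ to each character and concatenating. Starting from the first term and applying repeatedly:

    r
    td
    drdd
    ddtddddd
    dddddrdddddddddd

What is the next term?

ddddddddddtddddddddddddddddddddd

φ(dddddrdddddddddd) expands symbol-by-symbol to dd dd dd dd dd td dd dd dd dd dd dd dd dd dd dd; joining the 16 pieces gives the next term.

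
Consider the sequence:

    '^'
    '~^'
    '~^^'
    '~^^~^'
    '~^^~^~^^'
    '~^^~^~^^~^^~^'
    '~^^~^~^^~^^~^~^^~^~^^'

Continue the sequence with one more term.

Each term (from the third on) is the previous term followed by the one before it: term 3 = ~^·^ = ~^^.
Continuing: ~^^~^~^^~^^~^~^^~^~^^ · ~^^~^~^^~^^~^ gives term 8.

~^^~^~^^~^^~^~^^~^~^^~^^~^~^^~^^~^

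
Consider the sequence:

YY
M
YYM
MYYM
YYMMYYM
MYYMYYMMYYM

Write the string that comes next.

YYMMYYMMYYMYYMMYYM

This is a Fibonacci-style word recurrence s(k) = s(k−2)·s(k−1): e.g. YY·M = YYM.
The next term joins YYMMYYM and MYYMYYMMYYM.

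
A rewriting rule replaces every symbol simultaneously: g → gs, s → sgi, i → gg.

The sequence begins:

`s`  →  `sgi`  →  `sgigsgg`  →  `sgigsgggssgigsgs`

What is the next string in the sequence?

Rewriting the 16 symbols of sgigsgggssgigsgs one by one yields sgi gs gg gs sgi gs gs gs sgi sgi gs gg gs sgi gs sgi; concatenated:

sgigsgggssgigsgsgssgisgigsgggssgigssgi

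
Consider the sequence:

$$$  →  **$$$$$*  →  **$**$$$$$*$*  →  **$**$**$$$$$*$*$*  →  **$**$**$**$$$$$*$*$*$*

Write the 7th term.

**$**$**$**$**$**$$$$$*$*$*$*$*$*

Every step adds **$ to the front and $* to the end of the previous string.
From **$**$**$**$$$$$*$*$*$*, 2 further steps: **$**$**$**$$$$$*$*$*$* → **$**$**$**$**$$$$$*$*$*$*$* → (answer).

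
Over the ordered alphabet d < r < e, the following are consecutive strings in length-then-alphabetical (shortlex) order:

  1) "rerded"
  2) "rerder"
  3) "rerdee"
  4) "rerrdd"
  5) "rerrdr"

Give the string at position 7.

rerrrd

Advancing 2 positions from rerrdr through rerrdr → rerrde reaches term 7.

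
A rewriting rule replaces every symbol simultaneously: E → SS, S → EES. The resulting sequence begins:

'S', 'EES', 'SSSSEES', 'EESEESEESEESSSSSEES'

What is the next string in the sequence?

Rewriting the 19 symbols of EESEESEESEESSSSSEES one by one yields SS SS EES SS SS EES SS SS EES SS SS EES EES EES EES EES SS SS EES; concatenated:

SSSSEESSSSSEESSSSSEESSSSSEESEESEESEESEESSSSSEES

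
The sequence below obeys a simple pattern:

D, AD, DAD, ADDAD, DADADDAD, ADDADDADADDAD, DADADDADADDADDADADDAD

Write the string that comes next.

This is a Fibonacci-style word recurrence s(k) = s(k−2)·s(k−1): e.g. D·AD = DAD.
The next term joins ADDADDADADDAD and DADADDADADDADDADADDAD.

ADDADDADADDADDADADDADADDADDADADDAD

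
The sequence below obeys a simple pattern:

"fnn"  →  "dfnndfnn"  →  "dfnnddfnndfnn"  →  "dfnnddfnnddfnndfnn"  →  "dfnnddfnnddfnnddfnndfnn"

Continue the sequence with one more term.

dfnnddfnnddfnnddfnnddfnndfnn

Each term is the previous one with dfnnd prepended.
So the next term is dfnnd·dfnnddfnnddfnnddfnndfnn.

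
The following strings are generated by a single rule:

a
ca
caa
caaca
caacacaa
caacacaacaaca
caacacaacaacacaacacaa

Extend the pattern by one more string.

caacacaacaacacaacacaacaacacaacaaca

This is a Fibonacci-style word recurrence s(k) = s(k−1)·s(k−2): e.g. ca·a = caa.
Continuing: caacacaacaacacaacacaa · caacacaacaaca gives term 8.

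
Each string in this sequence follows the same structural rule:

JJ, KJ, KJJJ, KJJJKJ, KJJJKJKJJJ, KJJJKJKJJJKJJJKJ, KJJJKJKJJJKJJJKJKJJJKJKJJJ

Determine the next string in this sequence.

Each term (from the third on) is the previous term followed by the one before it: term 3 = KJ·JJ = KJJJ.
Continuing: KJJJKJKJJJKJJJKJKJJJKJKJJJ · KJJJKJKJJJKJJJKJ gives term 8.

KJJJKJKJJJKJJJKJKJJJKJKJJJKJJJKJKJJJKJJJKJ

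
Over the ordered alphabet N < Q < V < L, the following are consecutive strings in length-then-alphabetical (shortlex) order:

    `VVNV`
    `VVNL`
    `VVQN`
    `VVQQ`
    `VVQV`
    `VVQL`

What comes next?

VVVN

Find the rightmost character of VVQL below L, bump it to the next letter, and reset everything to its right to N.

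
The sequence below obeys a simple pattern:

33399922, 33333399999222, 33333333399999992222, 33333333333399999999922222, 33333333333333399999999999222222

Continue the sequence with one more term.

33333333333333333399999999999992222222

Each string has the form 3^{3n} 9^{2n+1} 2^{n+1} (n = 1, 2, …).
For the next term, n = 6, so the run lengths are 18, 13, 7.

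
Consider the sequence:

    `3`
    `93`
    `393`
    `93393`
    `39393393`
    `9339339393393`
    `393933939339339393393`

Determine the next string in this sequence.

9339339393393393933939339339393393

Each term (from the third on) is the two preceding terms concatenated in order: term 3 = 3·93 = 393.
So term 8 is 9339339393393·393933939339339393393.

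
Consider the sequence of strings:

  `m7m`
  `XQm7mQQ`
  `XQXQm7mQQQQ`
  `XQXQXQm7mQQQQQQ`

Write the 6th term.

s(k+1) = XQ·s(k)·QQ, so each term gains XQ as a prefix and QQ as a suffix.
From XQXQXQm7mQQQQQQ, 2 further steps: XQXQXQm7mQQQQQQ → XQXQXQXQm7mQQQQQQQQ → (answer).

XQXQXQXQXQm7mQQQQQQQQQQ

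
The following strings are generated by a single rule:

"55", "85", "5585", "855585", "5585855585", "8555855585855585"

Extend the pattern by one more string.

55858555858555855585855585

This is a Fibonacci-style word recurrence s(k) = s(k−2)·s(k−1): e.g. 55·85 = 5585.
The next term joins 5585855585 and 8555855585855585.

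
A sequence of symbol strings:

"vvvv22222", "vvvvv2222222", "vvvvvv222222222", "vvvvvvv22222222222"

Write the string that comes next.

Term n consists of n+2 v's, followed by 2n+1 2's, where the shown terms are n = 2, 3, 4, 5.
At n = 6 the blocks have lengths 8, 13.

vvvvvvvv2222222222222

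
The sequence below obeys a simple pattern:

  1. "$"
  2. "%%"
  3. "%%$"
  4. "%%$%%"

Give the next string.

%%$%%%%$

This is a Fibonacci-style word recurrence s(k) = s(k−1)·s(k−2): e.g. %%·$ = %%$.
Continuing: %%$%% · %%$ gives term 5.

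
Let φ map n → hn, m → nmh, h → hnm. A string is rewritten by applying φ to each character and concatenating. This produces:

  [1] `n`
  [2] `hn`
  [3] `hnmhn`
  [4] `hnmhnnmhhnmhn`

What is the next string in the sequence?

Replace each of the 13 characters of hnmhnnmhhnmhn in place — hnm hn nmh hnm hn hn nmh hnm hnm hn nmh hnm hn — and concatenate.

hnmhnnmhhnmhnhnnmhhnmhnmhnnmhhnmhn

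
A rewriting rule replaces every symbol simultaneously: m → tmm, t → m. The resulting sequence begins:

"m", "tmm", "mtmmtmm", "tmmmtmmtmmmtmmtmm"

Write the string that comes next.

mtmmtmmtmmmtmmtmmmtmmtmmtmmmtmmtmmmtmmtmm

Applying the rule to each of the 17 symbols of tmmmtmmtmmmtmmtmm gives the pieces m tmm tmm tmm m tmm tmm m tmm tmm tmm m tmm tmm m tmm tmm, which concatenate to the answer.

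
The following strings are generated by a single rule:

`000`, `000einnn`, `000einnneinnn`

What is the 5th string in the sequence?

The strings grow by a fixed suffix einnn each time.
From 000einnneinnn, 2 further steps: 000einnneinnn → 000einnneinnneinnn → (answer).

000einnneinnneinnneinnn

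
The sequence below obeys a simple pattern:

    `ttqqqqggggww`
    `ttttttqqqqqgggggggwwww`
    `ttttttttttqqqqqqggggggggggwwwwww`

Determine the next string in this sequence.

ttttttttttttttqqqqqqqgggggggggggggwwwwwwww

Each string has the form t^{4n-2} q^{n+3} g^{3n+1} w^{2n} (n = 1, 2, …).
Setting n = 4 gives 14, 7, 13, 8 characters in each block.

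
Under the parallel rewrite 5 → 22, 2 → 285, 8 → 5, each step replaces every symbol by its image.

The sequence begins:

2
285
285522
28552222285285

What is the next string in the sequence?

Rewriting the 14 symbols of 28552222285285 one by one yields 285 5 22 22 285 285 285 285 285 5 22 285 5 22; concatenated:

28552222285285285285285522285522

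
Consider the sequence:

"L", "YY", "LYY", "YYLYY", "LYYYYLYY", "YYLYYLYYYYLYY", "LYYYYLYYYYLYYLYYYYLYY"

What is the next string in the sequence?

YYLYYLYYYYLYYLYYYYLYYYYLYYLYYYYLYY

This is a Fibonacci-style word recurrence s(k) = s(k−2)·s(k−1): e.g. L·YY = LYY.
The next term joins YYLYYLYYYYLYY and LYYYYLYYYYLYYLYYYYLYY.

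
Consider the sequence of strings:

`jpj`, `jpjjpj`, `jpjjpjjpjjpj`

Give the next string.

s(k+1) = s(k)·s(k) — each term doubles the last.
One more doubling of jpjjpjjpjjpj gives the answer.

jpjjpjjpjjpjjpjjpjjpjjpj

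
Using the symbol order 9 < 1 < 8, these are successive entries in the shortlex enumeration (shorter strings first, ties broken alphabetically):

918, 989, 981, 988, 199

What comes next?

191

Find the rightmost character of 199 below 8, bump it to the next letter, and reset everything to its right to 9.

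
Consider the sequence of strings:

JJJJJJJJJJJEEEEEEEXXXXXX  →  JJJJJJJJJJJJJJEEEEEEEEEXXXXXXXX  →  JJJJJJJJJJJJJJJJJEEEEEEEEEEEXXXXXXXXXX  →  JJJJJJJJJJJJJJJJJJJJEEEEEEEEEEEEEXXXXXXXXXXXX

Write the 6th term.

JJJJJJJJJJJJJJJJJJJJJJJJJJEEEEEEEEEEEEEEEEEXXXXXXXXXXXXXXXX

Reading off run lengths: J runs 11, 14, 17, 20; E runs 7, 9, 11, 13; X runs 6, 8, 10, 12 — each is linear in n, where the shown terms are n = 3, 4, 5, 6.
Setting n = 8 gives 26, 17, 16 characters in each block.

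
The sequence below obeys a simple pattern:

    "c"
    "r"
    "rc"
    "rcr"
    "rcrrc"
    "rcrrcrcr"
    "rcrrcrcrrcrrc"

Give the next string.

rcrrcrcrrcrrcrcrrcrcr

From term 3 onward, concatenate the last term with the second-to-last: r·c = rc, rc·r = rcr, …
So term 8 is rcrrcrcrrcrrc·rcrrcrcr.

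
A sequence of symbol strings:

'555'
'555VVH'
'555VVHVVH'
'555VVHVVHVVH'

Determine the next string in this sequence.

555VVHVVHVVHVVH

Each term is the previous one with VVH appended.
So the next term is 555VVHVVHVVH·VVH.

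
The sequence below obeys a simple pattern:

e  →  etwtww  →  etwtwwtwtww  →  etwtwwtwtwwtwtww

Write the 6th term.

Each term is the previous one with twtww appended.
From etwtwwtwtwwtwtww, 2 further steps: etwtwwtwtwwtwtww → etwtwwtwtwwtwtwwtwtww → (answer).

etwtwwtwtwwtwtwwtwtwwtwtww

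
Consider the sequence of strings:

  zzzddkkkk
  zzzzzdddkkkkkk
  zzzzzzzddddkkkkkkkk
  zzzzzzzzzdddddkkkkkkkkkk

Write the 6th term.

Term n consists of 2n+1 z's, followed by n+1 d's, followed by 2n+2 k's (n = 1, 2, …).
At n = 6 the blocks have lengths 13, 7, 14.

zzzzzzzzzzzzzdddddddkkkkkkkkkkkkkk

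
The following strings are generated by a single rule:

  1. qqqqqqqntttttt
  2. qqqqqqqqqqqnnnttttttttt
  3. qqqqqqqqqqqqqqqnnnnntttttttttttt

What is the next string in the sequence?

qqqqqqqqqqqqqqqqqqqnnnnnnnttttttttttttttt

The n-th term is 4n+3 q's then 2n-1 n's then 3n+3 t's (n = 1, 2, …).
Setting n = 4 gives 19, 7, 15 characters in each block.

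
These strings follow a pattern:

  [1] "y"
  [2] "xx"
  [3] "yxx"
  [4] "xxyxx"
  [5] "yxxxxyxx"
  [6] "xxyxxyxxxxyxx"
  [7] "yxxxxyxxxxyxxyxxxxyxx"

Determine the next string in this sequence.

xxyxxyxxxxyxxyxxxxyxxxxyxxyxxxxyxx

Each term (from the third on) is the two preceding terms concatenated in order: term 3 = y·xx = yxx.
Continuing: xxyxxyxxxxyxx · yxxxxyxxxxyxxyxxxxyxx gives term 8.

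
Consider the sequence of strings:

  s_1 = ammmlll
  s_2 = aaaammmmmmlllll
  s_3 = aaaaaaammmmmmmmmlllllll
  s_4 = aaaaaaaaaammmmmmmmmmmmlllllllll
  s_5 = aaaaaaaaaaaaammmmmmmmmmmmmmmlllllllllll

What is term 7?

aaaaaaaaaaaaaaaaaaammmmmmmmmmmmmmmmmmmmmlllllllllllllll

Reading off run lengths: a runs 1, 4, 7, 10, 13; m runs 3, 6, 9, 12, 15; l runs 3, 5, 7, 9, 11 — each is linear in n (n = 1, 2, …).
For term 7, n = 7, so the run lengths are 19, 21, 15.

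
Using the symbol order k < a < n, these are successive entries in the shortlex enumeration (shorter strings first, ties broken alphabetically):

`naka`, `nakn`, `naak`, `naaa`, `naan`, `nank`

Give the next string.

Find the rightmost character of nank below n, bump it to the next letter, and reset everything to its right to k.

nana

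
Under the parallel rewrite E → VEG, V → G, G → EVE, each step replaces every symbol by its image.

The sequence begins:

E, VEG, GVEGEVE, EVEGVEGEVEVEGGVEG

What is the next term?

φ(EVEGVEGEVEVEGGVEG) expands symbol-by-symbol to VEG G VEG EVE G VEG EVE VEG G VEG G VEG EVE EVE G VEG EVE; joining the 17 pieces gives the next term.

VEGGVEGEVEGVEGEVEVEGGVEGGVEGEVEEVEGVEGEVE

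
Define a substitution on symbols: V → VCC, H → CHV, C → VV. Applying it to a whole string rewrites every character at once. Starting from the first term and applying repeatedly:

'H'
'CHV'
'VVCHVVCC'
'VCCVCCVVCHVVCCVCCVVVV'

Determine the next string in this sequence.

φ(VCCVCCVVCHVVCCVCCVVVV) expands symbol-by-symbol to VCC VV VV VCC VV VV VCC VCC VV CHV VCC VCC VV VV VCC VV VV VCC VCC VCC VCC; joining the 21 pieces gives the next term.

VCCVVVVVCCVVVVVCCVCCVVCHVVCCVCCVVVVVCCVVVVVCCVCCVCCVCC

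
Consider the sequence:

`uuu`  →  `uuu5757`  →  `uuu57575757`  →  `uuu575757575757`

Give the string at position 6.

uuu57575757575757575757

Every step adds 5757 to the end: s(k+1) = s(k)·5757.
From uuu575757575757, 2 further steps: uuu575757575757 → uuu5757575757575757 → (answer).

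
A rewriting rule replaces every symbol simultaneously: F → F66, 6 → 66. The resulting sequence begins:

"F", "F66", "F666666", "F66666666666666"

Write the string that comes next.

Applying the rule to each of the 15 symbols of F66666666666666 gives the pieces F66 66 66 66 66 66 66 66 66 66 66 66 66 66 66, which concatenate to the answer.

F666666666666666666666666666666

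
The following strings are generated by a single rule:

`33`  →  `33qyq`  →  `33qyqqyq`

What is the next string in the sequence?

The strings grow by a fixed suffix qyq each time.
Applying this once more to 33qyqqyq:

33qyqqyqqyq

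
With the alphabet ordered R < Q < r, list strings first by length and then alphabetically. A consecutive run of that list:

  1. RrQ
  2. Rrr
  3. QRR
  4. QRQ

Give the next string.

QRr

Find the rightmost character of QRQ below r, bump it to the next letter, and reset everything to its right to R.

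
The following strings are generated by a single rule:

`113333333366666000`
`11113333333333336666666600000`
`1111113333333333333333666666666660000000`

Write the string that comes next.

Each string has the form 1^{2n-2} 3^{4n} 6^{3n-1} 0^{2n-1}, where the shown terms are n = 2, 3, 4.
At n = 5 the blocks have lengths 8, 20, 14, 9.

111111113333333333333333333366666666666666000000000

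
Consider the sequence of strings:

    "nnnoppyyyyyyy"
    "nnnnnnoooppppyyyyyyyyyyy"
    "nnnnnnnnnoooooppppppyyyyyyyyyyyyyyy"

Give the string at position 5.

Reading off run lengths: n runs 3, 6, 9; o runs 1, 3, 5; p runs 2, 4, 6; y runs 7, 11, 15 — each is linear in n (n = 1, 2, …).
For term 5, n = 5, so the run lengths are 15, 9, 10, 23.

nnnnnnnnnnnnnnnoooooooooppppppppppyyyyyyyyyyyyyyyyyyyyyyy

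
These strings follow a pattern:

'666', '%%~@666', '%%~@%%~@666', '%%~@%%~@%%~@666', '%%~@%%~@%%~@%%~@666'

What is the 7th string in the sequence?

Each term is the previous one with %%~@ prepended.
From %%~@%%~@%%~@%%~@666, 2 further steps: %%~@%%~@%%~@%%~@666 → %%~@%%~@%%~@%%~@%%~@666 → (answer).

%%~@%%~@%%~@%%~@%%~@%%~@666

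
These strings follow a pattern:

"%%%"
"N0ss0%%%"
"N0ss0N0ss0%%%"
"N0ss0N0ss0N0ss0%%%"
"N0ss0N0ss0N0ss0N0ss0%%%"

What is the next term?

Each term is the previous one with N0ss0 prepended.
Applying this once more to N0ss0N0ss0N0ss0N0ss0%%%:

N0ss0N0ss0N0ss0N0ss0N0ss0%%%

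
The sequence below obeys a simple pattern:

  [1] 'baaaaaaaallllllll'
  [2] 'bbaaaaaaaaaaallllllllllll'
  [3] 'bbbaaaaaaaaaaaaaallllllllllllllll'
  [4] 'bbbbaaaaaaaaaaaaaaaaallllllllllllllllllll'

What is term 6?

Term n consists of n-1 b's, followed by 3n+2 a's, followed by 4n l's, where the shown terms are n = 2, 3, 4, 5.
Setting n = 7 gives 6, 23, 28 characters in each block.

bbbbbbaaaaaaaaaaaaaaaaaaaaaaallllllllllllllllllllllllllll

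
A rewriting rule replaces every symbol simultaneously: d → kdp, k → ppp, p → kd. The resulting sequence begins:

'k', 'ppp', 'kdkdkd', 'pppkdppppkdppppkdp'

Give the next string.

kdkdkdpppkdpkdkdkdkdpppkdpkdkdkdkdpppkdpkd

Applying the rule to each of the 18 symbols of pppkdppppkdppppkdp gives the pieces kd kd kd ppp kdp kd kd kd kd ppp kdp kd kd kd kd ppp kdp kd, which concatenate to the answer.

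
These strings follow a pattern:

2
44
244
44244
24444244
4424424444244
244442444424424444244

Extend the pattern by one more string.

From term 3 onward, concatenate the second-to-last term with the last: 2·44 = 244, 44·244 = 44244, …
So term 8 is 4424424444244·244442444424424444244.

4424424444244244442444424424444244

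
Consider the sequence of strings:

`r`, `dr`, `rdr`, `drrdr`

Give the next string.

rdrdrrdr

This is a Fibonacci-style word recurrence s(k) = s(k−2)·s(k−1): e.g. r·dr = rdr.
So term 5 is rdr·drrdr.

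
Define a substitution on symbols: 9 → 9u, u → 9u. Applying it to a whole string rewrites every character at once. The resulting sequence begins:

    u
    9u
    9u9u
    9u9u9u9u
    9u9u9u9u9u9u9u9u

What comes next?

9u9u9u9u9u9u9u9u9u9u9u9u9u9u9u9u

Replace each of the 16 characters of 9u9u9u9u9u9u9u9u in place — 9u 9u 9u 9u 9u 9u 9u 9u 9u 9u 9u 9u 9u 9u 9u 9u — and concatenate.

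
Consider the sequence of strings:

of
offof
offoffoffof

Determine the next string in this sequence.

offoffoffoffoffoffoffof

Each string is two copies of the previous one joined by 'f'.
One more doubling of offoffoffof gives the answer.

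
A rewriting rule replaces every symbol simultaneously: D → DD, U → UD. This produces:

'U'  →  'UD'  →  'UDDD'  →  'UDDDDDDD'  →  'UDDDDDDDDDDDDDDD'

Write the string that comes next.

Replace each of the 16 characters of UDDDDDDDDDDDDDDD in place — UD DD DD DD DD DD DD DD DD DD DD DD DD DD DD DD — and concatenate.

UDDDDDDDDDDDDDDDDDDDDDDDDDDDDDDD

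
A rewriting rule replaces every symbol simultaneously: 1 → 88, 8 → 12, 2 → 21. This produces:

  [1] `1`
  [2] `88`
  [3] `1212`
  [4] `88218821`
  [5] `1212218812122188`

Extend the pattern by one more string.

φ(1212218812122188) expands symbol-by-symbol to 88 21 88 21 21 88 12 12 88 21 88 21 21 88 12 12; joining the 16 pieces gives the next term.

88218821218812128821882121881212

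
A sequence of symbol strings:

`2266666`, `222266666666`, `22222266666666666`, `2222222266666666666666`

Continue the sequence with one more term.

The n-th term is 2n 2's then 3n+2 6's (n = 1, 2, …).
For the next term, n = 5, so the run lengths are 10, 17.

222222222266666666666666666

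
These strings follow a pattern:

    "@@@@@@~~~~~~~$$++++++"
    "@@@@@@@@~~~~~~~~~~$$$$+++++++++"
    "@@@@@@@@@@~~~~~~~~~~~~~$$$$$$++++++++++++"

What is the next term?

@@@@@@@@@@@@~~~~~~~~~~~~~~~~$$$$$$$$+++++++++++++++

Reading off run lengths: @ runs 6, 8, 10; ~ runs 7, 10, 13; $ runs 2, 4, 6; + runs 6, 9, 12 — each is linear in n, where the shown terms are n = 2, 3, 4.
At n = 5 the blocks have lengths 12, 16, 8, 15.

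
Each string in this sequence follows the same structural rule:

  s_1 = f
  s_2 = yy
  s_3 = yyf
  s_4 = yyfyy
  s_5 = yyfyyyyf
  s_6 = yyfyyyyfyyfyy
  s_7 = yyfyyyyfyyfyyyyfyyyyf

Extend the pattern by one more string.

yyfyyyyfyyfyyyyfyyyyfyyfyyyyfyyfyy

From term 3 onward, concatenate the last term with the second-to-last: yy·f = yyf, yyf·yy = yyfyy, …
Continuing: yyfyyyyfyyfyyyyfyyyyf · yyfyyyyfyyfyy gives term 8.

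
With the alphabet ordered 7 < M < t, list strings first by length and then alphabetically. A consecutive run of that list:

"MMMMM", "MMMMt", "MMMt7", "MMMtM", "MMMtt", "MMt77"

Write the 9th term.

MMtM7

Continuing the enumeration 3 steps past MMt77: MMt77 → MMt7M → MMt7t → (answer).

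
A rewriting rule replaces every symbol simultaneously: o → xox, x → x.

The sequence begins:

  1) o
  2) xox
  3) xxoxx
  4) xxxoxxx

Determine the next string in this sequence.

Rewriting each symbol of xxxoxxx: x→x, x→x, x→x, o→xox, x→x, x→x, x→x, which concatenates to x x x xox x x x.

xxxxoxxxx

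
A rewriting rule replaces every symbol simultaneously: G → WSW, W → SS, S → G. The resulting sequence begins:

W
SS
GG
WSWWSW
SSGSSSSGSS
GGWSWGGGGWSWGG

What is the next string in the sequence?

Replace each of the 14 characters of GGWSWGGGGWSWGG in place — WSW WSW SS G SS WSW WSW WSW WSW SS G SS WSW WSW — and concatenate.

WSWWSWSSGSSWSWWSWWSWWSWSSGSSWSWWSW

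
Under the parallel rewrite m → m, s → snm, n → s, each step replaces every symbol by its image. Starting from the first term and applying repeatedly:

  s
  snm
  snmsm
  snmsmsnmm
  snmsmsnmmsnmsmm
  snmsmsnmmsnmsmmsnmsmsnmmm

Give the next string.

snmsmsnmmsnmsmmsnmsmsnmmmsnmsmsnmmsnmsmmm

φ(snmsmsnmmsnmsmmsnmsmsnmmm) expands symbol-by-symbol to snm s m snm m snm s m m snm s m snm m m snm s m snm m snm s m m m; joining the 25 pieces gives the next term.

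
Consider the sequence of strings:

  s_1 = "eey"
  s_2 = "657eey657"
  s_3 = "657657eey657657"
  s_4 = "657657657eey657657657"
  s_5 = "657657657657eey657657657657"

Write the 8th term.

Every step adds 657 to the front and 657 to the end of the previous string.
From 657657657657eey657657657657, 3 further steps: 657657657657eey657657657657 → 657657657657657eey657657657657657 → 657657657657657657eey657657657657657657 → (answer).

657657657657657657657eey657657657657657657657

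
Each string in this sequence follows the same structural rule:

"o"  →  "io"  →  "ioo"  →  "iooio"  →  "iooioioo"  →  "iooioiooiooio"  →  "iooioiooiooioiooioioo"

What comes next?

iooioiooiooioiooioiooiooioiooiooio

From term 3 onward, concatenate the last term with the second-to-last: io·o = ioo, ioo·io = iooio, …
Continuing: iooioiooiooioiooioioo · iooioiooiooio gives term 8.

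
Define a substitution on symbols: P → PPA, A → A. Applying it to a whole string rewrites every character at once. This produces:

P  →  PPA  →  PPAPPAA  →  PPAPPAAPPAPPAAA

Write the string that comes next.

φ(PPAPPAAPPAPPAAA) expands symbol-by-symbol to PPA PPA A PPA PPA A A PPA PPA A PPA PPA A A A; joining the 15 pieces gives the next term.

PPAPPAAPPAPPAAAPPAPPAAPPAPPAAAA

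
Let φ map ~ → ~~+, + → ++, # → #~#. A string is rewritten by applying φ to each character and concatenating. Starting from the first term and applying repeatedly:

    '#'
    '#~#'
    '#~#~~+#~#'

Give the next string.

#~#~~+#~#~~+~~+++#~#~~+#~#

Apply φ to #~#~~+#~# symbol by symbol: #→#~#, ~→~~+, #→#~#, ~→~~+, ~→~~+, +→++, #→#~#, ~→~~+, #→#~#; joined: #~# ~~+ #~# ~~+ ~~+ ++ #~# ~~+ #~#.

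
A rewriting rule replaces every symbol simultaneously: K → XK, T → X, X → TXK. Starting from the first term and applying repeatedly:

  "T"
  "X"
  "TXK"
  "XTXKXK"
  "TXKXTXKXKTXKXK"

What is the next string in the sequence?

XTXKXKTXKXTXKXKTXKXKXTXKXKTXKXK

φ(TXKXTXKXKTXKXK) expands symbol-by-symbol to X TXK XK TXK X TXK XK TXK XK X TXK XK TXK XK; joining the 14 pieces gives the next term.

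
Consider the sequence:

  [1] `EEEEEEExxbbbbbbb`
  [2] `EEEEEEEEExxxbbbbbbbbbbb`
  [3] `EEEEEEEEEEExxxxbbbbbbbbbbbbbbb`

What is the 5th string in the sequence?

EEEEEEEEEEEEEEExxxxxxbbbbbbbbbbbbbbbbbbbbbbb

Term n consists of 2n+3 E's, followed by n x's, followed by 4n-1 b's, where the shown terms are n = 2, 3, 4.
At n = 6 the blocks have lengths 15, 6, 23.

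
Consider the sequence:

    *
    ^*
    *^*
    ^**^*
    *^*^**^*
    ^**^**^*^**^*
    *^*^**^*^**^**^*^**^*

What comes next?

^**^**^*^**^**^*^**^*^**^**^*^**^*

This is a Fibonacci-style word recurrence s(k) = s(k−2)·s(k−1): e.g. *·^* = *^*.
The next term joins ^**^**^*^**^* and *^*^**^*^**^**^*^**^*.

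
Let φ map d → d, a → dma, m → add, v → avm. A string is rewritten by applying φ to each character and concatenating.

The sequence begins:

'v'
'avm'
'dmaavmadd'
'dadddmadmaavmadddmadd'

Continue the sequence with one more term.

Rewriting the 21 symbols of dadddmadmaavmadddmadd one by one yields d dma d d d add dma d add dma dma avm add dma d d d add dma d d; concatenated:

ddmadddadddmadadddmadmaavmadddmadddadddmadd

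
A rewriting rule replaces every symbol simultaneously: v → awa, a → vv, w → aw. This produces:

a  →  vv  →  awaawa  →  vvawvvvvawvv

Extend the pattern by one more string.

Apply φ to vvawvvvvawvv symbol by symbol: v→awa, v→awa, a→vv, w→aw, v→awa, v→awa, v→awa, v→awa, a→vv, w→aw, v→awa, v→awa; joined: awa awa vv aw awa awa awa awa vv aw awa awa.

awaawavvawawaawaawaawavvawawaawa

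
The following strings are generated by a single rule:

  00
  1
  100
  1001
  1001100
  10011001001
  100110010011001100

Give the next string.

10011001001100110010011001001

From term 3 onward, concatenate the last term with the second-to-last: 1·00 = 100, 100·1 = 1001, …
The next term joins 100110010011001100 and 10011001001.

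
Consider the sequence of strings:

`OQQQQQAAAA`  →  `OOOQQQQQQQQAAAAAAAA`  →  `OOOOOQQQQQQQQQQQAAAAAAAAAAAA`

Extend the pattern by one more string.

OOOOOOOQQQQQQQQQQQQQQAAAAAAAAAAAAAAAA

Term n consists of 2n-1 O's, followed by 3n+2 Q's, followed by 4n A's (n = 1, 2, …).
For the next term, n = 4, so the run lengths are 7, 14, 16.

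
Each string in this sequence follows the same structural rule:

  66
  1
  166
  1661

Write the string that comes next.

1661166

Each term (from the third on) is the previous term followed by the one before it: term 3 = 1·66 = 166.
The next term joins 1661 and 166.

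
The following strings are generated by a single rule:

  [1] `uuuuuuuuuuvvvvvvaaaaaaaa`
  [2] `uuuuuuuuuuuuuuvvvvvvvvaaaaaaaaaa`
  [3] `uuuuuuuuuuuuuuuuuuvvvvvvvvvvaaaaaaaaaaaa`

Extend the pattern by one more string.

Reading off run lengths: u runs 10, 14, 18; v runs 6, 8, 10; a runs 8, 10, 12 — each is linear in n, where the shown terms are n = 3, 4, 5.
Setting n = 6 gives 22, 12, 14 characters in each block.

uuuuuuuuuuuuuuuuuuuuuuvvvvvvvvvvvvaaaaaaaaaaaaaa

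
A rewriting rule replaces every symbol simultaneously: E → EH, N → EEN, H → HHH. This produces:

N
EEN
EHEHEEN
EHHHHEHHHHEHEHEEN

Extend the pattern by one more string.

EHHHHHHHHHHHHHEHHHHHHHHHHHHHEHHHHEHHHHEHEHEEN

Replace each of the 17 characters of EHHHHEHHHHEHEHEEN in place — EH HHH HHH HHH HHH EH HHH HHH HHH HHH EH HHH EH HHH EH EH EEN — and concatenate.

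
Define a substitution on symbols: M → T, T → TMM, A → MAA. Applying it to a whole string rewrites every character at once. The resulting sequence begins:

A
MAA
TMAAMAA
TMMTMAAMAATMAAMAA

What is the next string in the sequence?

Rewriting the 17 symbols of TMMTMAAMAATMAAMAA one by one yields TMM T T TMM T MAA MAA T MAA MAA TMM T MAA MAA T MAA MAA; concatenated:

TMMTTTMMTMAAMAATMAAMAATMMTMAAMAATMAAMAA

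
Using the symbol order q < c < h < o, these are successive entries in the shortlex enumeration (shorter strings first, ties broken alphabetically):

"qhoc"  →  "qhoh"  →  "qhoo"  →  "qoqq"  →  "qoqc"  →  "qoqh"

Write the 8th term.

qocq

Stepping forward 2 times from qoqh: qoqh → qoqo, then the target.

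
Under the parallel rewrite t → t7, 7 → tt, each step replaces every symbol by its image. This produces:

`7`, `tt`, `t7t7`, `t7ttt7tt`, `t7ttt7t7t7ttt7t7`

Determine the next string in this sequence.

φ(t7ttt7t7t7ttt7t7) expands symbol-by-symbol to t7 tt t7 t7 t7 tt t7 tt t7 tt t7 t7 t7 tt t7 tt; joining the 16 pieces gives the next term.

t7ttt7t7t7ttt7ttt7ttt7t7t7ttt7tt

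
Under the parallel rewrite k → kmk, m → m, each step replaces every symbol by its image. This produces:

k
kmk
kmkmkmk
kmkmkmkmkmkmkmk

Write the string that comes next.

kmkmkmkmkmkmkmkmkmkmkmkmkmkmkmk

Applying the rule to each of the 15 symbols of kmkmkmkmkmkmkmk gives the pieces kmk m kmk m kmk m kmk m kmk m kmk m kmk m kmk, which concatenate to the answer.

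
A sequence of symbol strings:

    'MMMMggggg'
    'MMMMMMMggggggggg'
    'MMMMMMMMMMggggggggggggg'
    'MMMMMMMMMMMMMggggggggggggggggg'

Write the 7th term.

MMMMMMMMMMMMMMMMMMMMMMggggggggggggggggggggggggggggg

Term n consists of 3n+1 M's, followed by 4n+1 g's (n = 1, 2, …).
At n = 7 the blocks have lengths 22, 29.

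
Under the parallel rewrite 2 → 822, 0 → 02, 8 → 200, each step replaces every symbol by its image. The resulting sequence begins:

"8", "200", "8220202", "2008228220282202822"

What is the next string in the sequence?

82202022008228222008228220282220082282202822200822822

Replace each of the 19 characters of 2008228220282202822 in place — 822 02 02 200 822 822 200 822 822 02 822 200 822 822 02 822 200 822 822 — and concatenate.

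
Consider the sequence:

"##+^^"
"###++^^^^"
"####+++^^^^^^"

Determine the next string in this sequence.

#####++++^^^^^^^^

Term n consists of n+1 #'s, followed by n +'s, followed by 2n ^'s (n = 1, 2, …).
Setting n = 4 gives 5, 4, 8 characters in each block.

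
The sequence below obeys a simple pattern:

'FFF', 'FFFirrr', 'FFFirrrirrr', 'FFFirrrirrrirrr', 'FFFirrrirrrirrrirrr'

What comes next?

Every step adds irrr to the end: s(k+1) = s(k)·irrr.
Applying this once more to FFFirrrirrrirrrirrr:

FFFirrrirrrirrrirrrirrr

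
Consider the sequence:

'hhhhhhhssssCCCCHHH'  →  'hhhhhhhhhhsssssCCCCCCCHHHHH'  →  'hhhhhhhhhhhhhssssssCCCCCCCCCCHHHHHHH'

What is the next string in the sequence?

Each string has the form h^{3n+1} s^{n+2} C^{3n-2} H^{2n-1}, where the shown terms are n = 2, 3, 4.
For the next term, n = 5, so the run lengths are 16, 7, 13, 9.

hhhhhhhhhhhhhhhhsssssssCCCCCCCCCCCCCHHHHHHHHH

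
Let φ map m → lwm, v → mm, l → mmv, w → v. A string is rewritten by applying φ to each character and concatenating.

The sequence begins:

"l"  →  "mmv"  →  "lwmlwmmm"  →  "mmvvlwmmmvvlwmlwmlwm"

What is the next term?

Applying the rule to each of the 20 symbols of mmvvlwmmmvvlwmlwmlwm gives the pieces lwm lwm mm mm mmv v lwm lwm lwm mm mm mmv v lwm mmv v lwm mmv v lwm, which concatenate to the answer.

lwmlwmmmmmmmvvlwmlwmlwmmmmmmmvvlwmmmvvlwmmmvvlwm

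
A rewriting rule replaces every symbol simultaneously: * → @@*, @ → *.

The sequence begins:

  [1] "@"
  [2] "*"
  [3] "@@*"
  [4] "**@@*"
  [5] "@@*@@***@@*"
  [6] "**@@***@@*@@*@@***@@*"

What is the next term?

Rewriting the 21 symbols of **@@***@@*@@*@@***@@* one by one yields @@* @@* * * @@* @@* @@* * * @@* * * @@* * * @@* @@* @@* * * @@*; concatenated:

@@*@@***@@*@@*@@***@@***@@***@@*@@*@@***@@*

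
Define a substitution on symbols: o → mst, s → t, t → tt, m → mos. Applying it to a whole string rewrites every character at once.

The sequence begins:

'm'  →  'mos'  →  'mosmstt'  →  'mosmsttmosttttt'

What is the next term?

Rewriting the 15 symbols of mosmsttmosttttt one by one yields mos mst t mos t tt tt mos mst t tt tt tt tt tt; concatenated:

mosmsttmostttttmosmstttttttttttt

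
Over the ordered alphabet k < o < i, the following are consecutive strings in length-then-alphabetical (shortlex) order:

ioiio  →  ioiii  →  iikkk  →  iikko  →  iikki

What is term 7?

iikoo

Continuing the enumeration 2 steps past iikki: iikki → iikok → (answer).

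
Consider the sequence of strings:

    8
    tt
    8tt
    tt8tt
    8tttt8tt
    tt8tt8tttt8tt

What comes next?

8tttt8tttt8tt8tttt8tt

This is a Fibonacci-style word recurrence s(k) = s(k−2)·s(k−1): e.g. 8·tt = 8tt.
So term 7 is 8tttt8tt·tt8tt8tttt8tt.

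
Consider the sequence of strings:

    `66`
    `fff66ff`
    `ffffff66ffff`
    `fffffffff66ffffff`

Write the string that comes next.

s(k+1) = fff·s(k)·ff, so each term gains fff as a prefix and ff as a suffix.
Applying this once more to fffffffff66ffffff:

ffffffffffff66ffffffff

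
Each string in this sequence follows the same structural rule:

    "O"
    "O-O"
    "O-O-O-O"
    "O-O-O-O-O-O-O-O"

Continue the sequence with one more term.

s(k+1) = s(k)·-·s(k) — each term doubles the last with '-' between the halves.
Doubling O-O-O-O-O-O-O-O with '-' between the halves:

O-O-O-O-O-O-O-O-O-O-O-O-O-O-O-O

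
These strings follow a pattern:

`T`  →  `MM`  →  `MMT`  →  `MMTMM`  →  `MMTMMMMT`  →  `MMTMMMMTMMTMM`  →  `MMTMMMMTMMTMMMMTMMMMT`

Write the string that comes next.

Each term (from the third on) is the previous term followed by the one before it: term 3 = MM·T = MMT.
The next term joins MMTMMMMTMMTMMMMTMMMMT and MMTMMMMTMMTMM.

MMTMMMMTMMTMMMMTMMMMTMMTMMMMTMMTMM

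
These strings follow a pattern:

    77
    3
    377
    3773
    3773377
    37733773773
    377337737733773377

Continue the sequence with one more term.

From term 3 onward, concatenate the last term with the second-to-last: 3·77 = 377, 377·3 = 3773, …
The next term joins 377337737733773377 and 37733773773.

37733773773377337737733773773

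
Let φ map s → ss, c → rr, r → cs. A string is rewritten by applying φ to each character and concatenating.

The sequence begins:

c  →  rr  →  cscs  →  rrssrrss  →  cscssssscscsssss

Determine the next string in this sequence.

rrssrrssssssssssrrssrrssssssssss

Applying the rule to each of the 16 symbols of cscssssscscsssss gives the pieces rr ss rr ss ss ss ss ss rr ss rr ss ss ss ss ss, which concatenate to the answer.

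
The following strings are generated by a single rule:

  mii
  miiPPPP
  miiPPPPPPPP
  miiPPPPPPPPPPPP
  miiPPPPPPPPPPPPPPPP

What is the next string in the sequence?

miiPPPPPPPPPPPPPPPPPPPP

Every step adds PPPP to the end: s(k+1) = s(k)·PPPP.
One more step from miiPPPPPPPPPPPPPPPP gives the answer.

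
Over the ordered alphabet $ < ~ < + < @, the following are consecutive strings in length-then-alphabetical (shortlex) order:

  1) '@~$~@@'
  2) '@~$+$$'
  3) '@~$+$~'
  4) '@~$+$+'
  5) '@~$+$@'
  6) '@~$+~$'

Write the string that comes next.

@~$+~~

Treat @~$+~$ as a base-4 numeral over the given alphabet and add one, carrying through any trailing @'s.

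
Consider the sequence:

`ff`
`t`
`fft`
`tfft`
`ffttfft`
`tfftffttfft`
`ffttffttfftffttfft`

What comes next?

Each term (from the third on) is the two preceding terms concatenated in order: term 3 = ff·t = fft.
Continuing: tfftffttfft · ffttffttfftffttfft gives term 8.

tfftffttfftffttffttfftffttfft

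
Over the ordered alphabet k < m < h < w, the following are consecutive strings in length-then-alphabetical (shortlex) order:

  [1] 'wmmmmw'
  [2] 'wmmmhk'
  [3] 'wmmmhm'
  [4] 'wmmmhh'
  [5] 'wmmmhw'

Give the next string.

wmmmwk

Treat wmmmhw as a base-4 numeral over the given alphabet and add one, carrying through any trailing w's.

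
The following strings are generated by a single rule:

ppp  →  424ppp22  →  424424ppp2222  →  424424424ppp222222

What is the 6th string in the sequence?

424424424424424ppp2222222222

Every step adds 424 to the front and 22 to the end of the previous string.
From 424424424ppp222222, 2 further steps: 424424424ppp222222 → 424424424424ppp22222222 → (answer).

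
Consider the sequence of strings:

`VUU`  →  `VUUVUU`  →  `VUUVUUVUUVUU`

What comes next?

s(k+1) = s(k)·s(k) — each term doubles the last.
Doubling VUUVUUVUUVUU:

VUUVUUVUUVUUVUUVUUVUUVUU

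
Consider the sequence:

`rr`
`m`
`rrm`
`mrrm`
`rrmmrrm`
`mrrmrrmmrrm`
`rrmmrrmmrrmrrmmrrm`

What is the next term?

mrrmrrmmrrmrrmmrrmmrrmrrmmrrm

Each term (from the third on) is the two preceding terms concatenated in order: term 3 = rr·m = rrm.
So term 8 is mrrmrrmmrrm·rrmmrrmmrrmrrmmrrm.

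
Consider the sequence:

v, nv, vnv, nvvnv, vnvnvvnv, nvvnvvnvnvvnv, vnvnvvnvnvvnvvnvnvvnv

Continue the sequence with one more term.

This is a Fibonacci-style word recurrence s(k) = s(k−2)·s(k−1): e.g. v·nv = vnv.
The next term joins nvvnvvnvnvvnv and vnvnvvnvnvvnvvnvnvvnv.

nvvnvvnvnvvnvvnvnvvnvnvvnvvnvnvvnv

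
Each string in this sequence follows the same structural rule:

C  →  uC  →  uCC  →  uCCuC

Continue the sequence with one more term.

uCCuCuCC

Each term (from the third on) is the previous term followed by the one before it: term 3 = uC·C = uCC.
So term 5 is uCCuC·uCC.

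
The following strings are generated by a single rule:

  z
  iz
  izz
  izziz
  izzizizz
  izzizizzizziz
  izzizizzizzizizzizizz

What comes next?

Each term (from the third on) is the previous term followed by the one before it: term 3 = iz·z = izz.
So term 8 is izzizizzizzizizzizizz·izzizizzizziz.

izzizizzizzizizzizizzizzizizzizziz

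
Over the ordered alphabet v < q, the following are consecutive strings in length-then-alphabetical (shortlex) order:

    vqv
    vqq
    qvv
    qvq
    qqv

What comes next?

qqq

Find the rightmost character of qqv below q, bump it to the next letter, and reset everything to its right to v.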